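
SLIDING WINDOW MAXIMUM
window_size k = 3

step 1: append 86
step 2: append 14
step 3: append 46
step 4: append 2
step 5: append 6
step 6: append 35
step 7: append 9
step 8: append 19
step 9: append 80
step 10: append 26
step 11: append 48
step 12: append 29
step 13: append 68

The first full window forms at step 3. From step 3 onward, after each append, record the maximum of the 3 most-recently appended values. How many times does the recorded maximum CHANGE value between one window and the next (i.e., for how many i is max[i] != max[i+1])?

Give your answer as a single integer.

step 1: append 86 -> window=[86] (not full yet)
step 2: append 14 -> window=[86, 14] (not full yet)
step 3: append 46 -> window=[86, 14, 46] -> max=86
step 4: append 2 -> window=[14, 46, 2] -> max=46
step 5: append 6 -> window=[46, 2, 6] -> max=46
step 6: append 35 -> window=[2, 6, 35] -> max=35
step 7: append 9 -> window=[6, 35, 9] -> max=35
step 8: append 19 -> window=[35, 9, 19] -> max=35
step 9: append 80 -> window=[9, 19, 80] -> max=80
step 10: append 26 -> window=[19, 80, 26] -> max=80
step 11: append 48 -> window=[80, 26, 48] -> max=80
step 12: append 29 -> window=[26, 48, 29] -> max=48
step 13: append 68 -> window=[48, 29, 68] -> max=68
Recorded maximums: 86 46 46 35 35 35 80 80 80 48 68
Changes between consecutive maximums: 5

Answer: 5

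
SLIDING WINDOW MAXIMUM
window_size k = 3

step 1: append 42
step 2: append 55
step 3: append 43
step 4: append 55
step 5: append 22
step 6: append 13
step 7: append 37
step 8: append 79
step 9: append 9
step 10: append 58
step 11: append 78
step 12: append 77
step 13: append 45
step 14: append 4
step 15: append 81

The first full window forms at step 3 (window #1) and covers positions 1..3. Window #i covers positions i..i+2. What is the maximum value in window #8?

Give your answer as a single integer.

Answer: 79

Derivation:
step 1: append 42 -> window=[42] (not full yet)
step 2: append 55 -> window=[42, 55] (not full yet)
step 3: append 43 -> window=[42, 55, 43] -> max=55
step 4: append 55 -> window=[55, 43, 55] -> max=55
step 5: append 22 -> window=[43, 55, 22] -> max=55
step 6: append 13 -> window=[55, 22, 13] -> max=55
step 7: append 37 -> window=[22, 13, 37] -> max=37
step 8: append 79 -> window=[13, 37, 79] -> max=79
step 9: append 9 -> window=[37, 79, 9] -> max=79
step 10: append 58 -> window=[79, 9, 58] -> max=79
Window #8 max = 79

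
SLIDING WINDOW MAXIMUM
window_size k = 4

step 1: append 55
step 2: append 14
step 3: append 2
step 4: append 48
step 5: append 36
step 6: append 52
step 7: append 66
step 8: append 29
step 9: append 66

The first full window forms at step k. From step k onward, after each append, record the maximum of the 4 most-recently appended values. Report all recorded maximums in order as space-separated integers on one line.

Answer: 55 48 52 66 66 66

Derivation:
step 1: append 55 -> window=[55] (not full yet)
step 2: append 14 -> window=[55, 14] (not full yet)
step 3: append 2 -> window=[55, 14, 2] (not full yet)
step 4: append 48 -> window=[55, 14, 2, 48] -> max=55
step 5: append 36 -> window=[14, 2, 48, 36] -> max=48
step 6: append 52 -> window=[2, 48, 36, 52] -> max=52
step 7: append 66 -> window=[48, 36, 52, 66] -> max=66
step 8: append 29 -> window=[36, 52, 66, 29] -> max=66
step 9: append 66 -> window=[52, 66, 29, 66] -> max=66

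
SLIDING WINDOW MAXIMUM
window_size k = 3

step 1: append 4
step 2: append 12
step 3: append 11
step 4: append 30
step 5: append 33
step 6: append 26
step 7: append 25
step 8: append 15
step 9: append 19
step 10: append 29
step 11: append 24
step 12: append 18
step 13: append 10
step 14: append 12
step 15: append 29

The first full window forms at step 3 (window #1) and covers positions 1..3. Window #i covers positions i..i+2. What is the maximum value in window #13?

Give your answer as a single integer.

Answer: 29

Derivation:
step 1: append 4 -> window=[4] (not full yet)
step 2: append 12 -> window=[4, 12] (not full yet)
step 3: append 11 -> window=[4, 12, 11] -> max=12
step 4: append 30 -> window=[12, 11, 30] -> max=30
step 5: append 33 -> window=[11, 30, 33] -> max=33
step 6: append 26 -> window=[30, 33, 26] -> max=33
step 7: append 25 -> window=[33, 26, 25] -> max=33
step 8: append 15 -> window=[26, 25, 15] -> max=26
step 9: append 19 -> window=[25, 15, 19] -> max=25
step 10: append 29 -> window=[15, 19, 29] -> max=29
step 11: append 24 -> window=[19, 29, 24] -> max=29
step 12: append 18 -> window=[29, 24, 18] -> max=29
step 13: append 10 -> window=[24, 18, 10] -> max=24
step 14: append 12 -> window=[18, 10, 12] -> max=18
step 15: append 29 -> window=[10, 12, 29] -> max=29
Window #13 max = 29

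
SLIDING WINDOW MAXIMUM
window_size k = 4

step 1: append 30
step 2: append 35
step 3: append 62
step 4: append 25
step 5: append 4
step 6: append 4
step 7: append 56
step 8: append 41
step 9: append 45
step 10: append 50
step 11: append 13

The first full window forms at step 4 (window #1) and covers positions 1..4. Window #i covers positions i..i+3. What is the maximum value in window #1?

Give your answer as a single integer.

step 1: append 30 -> window=[30] (not full yet)
step 2: append 35 -> window=[30, 35] (not full yet)
step 3: append 62 -> window=[30, 35, 62] (not full yet)
step 4: append 25 -> window=[30, 35, 62, 25] -> max=62
Window #1 max = 62

Answer: 62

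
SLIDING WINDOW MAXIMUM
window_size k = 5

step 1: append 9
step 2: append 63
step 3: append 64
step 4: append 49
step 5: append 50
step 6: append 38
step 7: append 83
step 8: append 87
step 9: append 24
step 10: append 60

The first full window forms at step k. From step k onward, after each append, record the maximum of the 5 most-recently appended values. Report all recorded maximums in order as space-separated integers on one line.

Answer: 64 64 83 87 87 87

Derivation:
step 1: append 9 -> window=[9] (not full yet)
step 2: append 63 -> window=[9, 63] (not full yet)
step 3: append 64 -> window=[9, 63, 64] (not full yet)
step 4: append 49 -> window=[9, 63, 64, 49] (not full yet)
step 5: append 50 -> window=[9, 63, 64, 49, 50] -> max=64
step 6: append 38 -> window=[63, 64, 49, 50, 38] -> max=64
step 7: append 83 -> window=[64, 49, 50, 38, 83] -> max=83
step 8: append 87 -> window=[49, 50, 38, 83, 87] -> max=87
step 9: append 24 -> window=[50, 38, 83, 87, 24] -> max=87
step 10: append 60 -> window=[38, 83, 87, 24, 60] -> max=87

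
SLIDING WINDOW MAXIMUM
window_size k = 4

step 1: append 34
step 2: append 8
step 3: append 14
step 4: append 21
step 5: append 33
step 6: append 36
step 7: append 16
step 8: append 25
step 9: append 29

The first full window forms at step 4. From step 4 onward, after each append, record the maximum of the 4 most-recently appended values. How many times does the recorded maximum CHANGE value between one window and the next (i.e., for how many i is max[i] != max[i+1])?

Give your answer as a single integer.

step 1: append 34 -> window=[34] (not full yet)
step 2: append 8 -> window=[34, 8] (not full yet)
step 3: append 14 -> window=[34, 8, 14] (not full yet)
step 4: append 21 -> window=[34, 8, 14, 21] -> max=34
step 5: append 33 -> window=[8, 14, 21, 33] -> max=33
step 6: append 36 -> window=[14, 21, 33, 36] -> max=36
step 7: append 16 -> window=[21, 33, 36, 16] -> max=36
step 8: append 25 -> window=[33, 36, 16, 25] -> max=36
step 9: append 29 -> window=[36, 16, 25, 29] -> max=36
Recorded maximums: 34 33 36 36 36 36
Changes between consecutive maximums: 2

Answer: 2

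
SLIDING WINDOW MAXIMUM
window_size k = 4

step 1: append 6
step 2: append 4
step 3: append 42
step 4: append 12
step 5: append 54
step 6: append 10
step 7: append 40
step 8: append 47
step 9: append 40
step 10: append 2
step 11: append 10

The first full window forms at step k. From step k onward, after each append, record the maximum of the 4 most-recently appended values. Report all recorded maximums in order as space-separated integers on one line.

Answer: 42 54 54 54 54 47 47 47

Derivation:
step 1: append 6 -> window=[6] (not full yet)
step 2: append 4 -> window=[6, 4] (not full yet)
step 3: append 42 -> window=[6, 4, 42] (not full yet)
step 4: append 12 -> window=[6, 4, 42, 12] -> max=42
step 5: append 54 -> window=[4, 42, 12, 54] -> max=54
step 6: append 10 -> window=[42, 12, 54, 10] -> max=54
step 7: append 40 -> window=[12, 54, 10, 40] -> max=54
step 8: append 47 -> window=[54, 10, 40, 47] -> max=54
step 9: append 40 -> window=[10, 40, 47, 40] -> max=47
step 10: append 2 -> window=[40, 47, 40, 2] -> max=47
step 11: append 10 -> window=[47, 40, 2, 10] -> max=47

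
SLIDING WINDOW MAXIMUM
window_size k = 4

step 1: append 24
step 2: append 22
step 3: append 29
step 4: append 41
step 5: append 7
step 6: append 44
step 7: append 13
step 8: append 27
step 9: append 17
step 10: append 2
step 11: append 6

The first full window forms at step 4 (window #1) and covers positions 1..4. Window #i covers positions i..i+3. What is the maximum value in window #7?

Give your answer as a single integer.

step 1: append 24 -> window=[24] (not full yet)
step 2: append 22 -> window=[24, 22] (not full yet)
step 3: append 29 -> window=[24, 22, 29] (not full yet)
step 4: append 41 -> window=[24, 22, 29, 41] -> max=41
step 5: append 7 -> window=[22, 29, 41, 7] -> max=41
step 6: append 44 -> window=[29, 41, 7, 44] -> max=44
step 7: append 13 -> window=[41, 7, 44, 13] -> max=44
step 8: append 27 -> window=[7, 44, 13, 27] -> max=44
step 9: append 17 -> window=[44, 13, 27, 17] -> max=44
step 10: append 2 -> window=[13, 27, 17, 2] -> max=27
Window #7 max = 27

Answer: 27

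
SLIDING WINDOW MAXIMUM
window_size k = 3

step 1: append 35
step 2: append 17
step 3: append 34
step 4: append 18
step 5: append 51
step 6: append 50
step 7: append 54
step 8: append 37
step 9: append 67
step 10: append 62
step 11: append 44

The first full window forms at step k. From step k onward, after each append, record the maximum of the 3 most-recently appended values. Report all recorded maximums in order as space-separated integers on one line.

step 1: append 35 -> window=[35] (not full yet)
step 2: append 17 -> window=[35, 17] (not full yet)
step 3: append 34 -> window=[35, 17, 34] -> max=35
step 4: append 18 -> window=[17, 34, 18] -> max=34
step 5: append 51 -> window=[34, 18, 51] -> max=51
step 6: append 50 -> window=[18, 51, 50] -> max=51
step 7: append 54 -> window=[51, 50, 54] -> max=54
step 8: append 37 -> window=[50, 54, 37] -> max=54
step 9: append 67 -> window=[54, 37, 67] -> max=67
step 10: append 62 -> window=[37, 67, 62] -> max=67
step 11: append 44 -> window=[67, 62, 44] -> max=67

Answer: 35 34 51 51 54 54 67 67 67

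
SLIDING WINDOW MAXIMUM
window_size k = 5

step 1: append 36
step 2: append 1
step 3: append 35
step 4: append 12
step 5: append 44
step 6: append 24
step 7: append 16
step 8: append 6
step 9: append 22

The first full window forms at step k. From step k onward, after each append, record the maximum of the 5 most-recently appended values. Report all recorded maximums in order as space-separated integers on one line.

Answer: 44 44 44 44 44

Derivation:
step 1: append 36 -> window=[36] (not full yet)
step 2: append 1 -> window=[36, 1] (not full yet)
step 3: append 35 -> window=[36, 1, 35] (not full yet)
step 4: append 12 -> window=[36, 1, 35, 12] (not full yet)
step 5: append 44 -> window=[36, 1, 35, 12, 44] -> max=44
step 6: append 24 -> window=[1, 35, 12, 44, 24] -> max=44
step 7: append 16 -> window=[35, 12, 44, 24, 16] -> max=44
step 8: append 6 -> window=[12, 44, 24, 16, 6] -> max=44
step 9: append 22 -> window=[44, 24, 16, 6, 22] -> max=44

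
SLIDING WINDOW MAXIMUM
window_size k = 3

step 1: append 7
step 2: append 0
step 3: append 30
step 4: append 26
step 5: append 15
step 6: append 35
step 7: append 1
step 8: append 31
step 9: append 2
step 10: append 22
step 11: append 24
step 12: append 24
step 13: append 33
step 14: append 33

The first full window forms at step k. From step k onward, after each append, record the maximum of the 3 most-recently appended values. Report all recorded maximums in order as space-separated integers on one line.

Answer: 30 30 30 35 35 35 31 31 24 24 33 33

Derivation:
step 1: append 7 -> window=[7] (not full yet)
step 2: append 0 -> window=[7, 0] (not full yet)
step 3: append 30 -> window=[7, 0, 30] -> max=30
step 4: append 26 -> window=[0, 30, 26] -> max=30
step 5: append 15 -> window=[30, 26, 15] -> max=30
step 6: append 35 -> window=[26, 15, 35] -> max=35
step 7: append 1 -> window=[15, 35, 1] -> max=35
step 8: append 31 -> window=[35, 1, 31] -> max=35
step 9: append 2 -> window=[1, 31, 2] -> max=31
step 10: append 22 -> window=[31, 2, 22] -> max=31
step 11: append 24 -> window=[2, 22, 24] -> max=24
step 12: append 24 -> window=[22, 24, 24] -> max=24
step 13: append 33 -> window=[24, 24, 33] -> max=33
step 14: append 33 -> window=[24, 33, 33] -> max=33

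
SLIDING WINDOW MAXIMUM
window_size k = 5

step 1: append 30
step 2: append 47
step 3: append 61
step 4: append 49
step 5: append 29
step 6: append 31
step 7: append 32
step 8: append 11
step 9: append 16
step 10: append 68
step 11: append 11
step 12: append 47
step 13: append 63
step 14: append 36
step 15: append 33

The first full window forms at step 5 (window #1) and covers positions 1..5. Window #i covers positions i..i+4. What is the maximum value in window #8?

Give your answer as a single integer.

Answer: 68

Derivation:
step 1: append 30 -> window=[30] (not full yet)
step 2: append 47 -> window=[30, 47] (not full yet)
step 3: append 61 -> window=[30, 47, 61] (not full yet)
step 4: append 49 -> window=[30, 47, 61, 49] (not full yet)
step 5: append 29 -> window=[30, 47, 61, 49, 29] -> max=61
step 6: append 31 -> window=[47, 61, 49, 29, 31] -> max=61
step 7: append 32 -> window=[61, 49, 29, 31, 32] -> max=61
step 8: append 11 -> window=[49, 29, 31, 32, 11] -> max=49
step 9: append 16 -> window=[29, 31, 32, 11, 16] -> max=32
step 10: append 68 -> window=[31, 32, 11, 16, 68] -> max=68
step 11: append 11 -> window=[32, 11, 16, 68, 11] -> max=68
step 12: append 47 -> window=[11, 16, 68, 11, 47] -> max=68
Window #8 max = 68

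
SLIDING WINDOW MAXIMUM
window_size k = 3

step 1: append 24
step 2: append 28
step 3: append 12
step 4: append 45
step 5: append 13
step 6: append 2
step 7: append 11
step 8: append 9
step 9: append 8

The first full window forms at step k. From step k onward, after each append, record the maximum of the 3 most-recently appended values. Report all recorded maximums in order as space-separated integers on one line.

step 1: append 24 -> window=[24] (not full yet)
step 2: append 28 -> window=[24, 28] (not full yet)
step 3: append 12 -> window=[24, 28, 12] -> max=28
step 4: append 45 -> window=[28, 12, 45] -> max=45
step 5: append 13 -> window=[12, 45, 13] -> max=45
step 6: append 2 -> window=[45, 13, 2] -> max=45
step 7: append 11 -> window=[13, 2, 11] -> max=13
step 8: append 9 -> window=[2, 11, 9] -> max=11
step 9: append 8 -> window=[11, 9, 8] -> max=11

Answer: 28 45 45 45 13 11 11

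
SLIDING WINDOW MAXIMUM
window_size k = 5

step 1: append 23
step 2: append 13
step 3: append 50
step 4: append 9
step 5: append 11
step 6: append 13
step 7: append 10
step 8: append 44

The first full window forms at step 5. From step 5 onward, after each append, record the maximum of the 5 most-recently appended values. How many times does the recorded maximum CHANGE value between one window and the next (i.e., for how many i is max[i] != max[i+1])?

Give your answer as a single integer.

step 1: append 23 -> window=[23] (not full yet)
step 2: append 13 -> window=[23, 13] (not full yet)
step 3: append 50 -> window=[23, 13, 50] (not full yet)
step 4: append 9 -> window=[23, 13, 50, 9] (not full yet)
step 5: append 11 -> window=[23, 13, 50, 9, 11] -> max=50
step 6: append 13 -> window=[13, 50, 9, 11, 13] -> max=50
step 7: append 10 -> window=[50, 9, 11, 13, 10] -> max=50
step 8: append 44 -> window=[9, 11, 13, 10, 44] -> max=44
Recorded maximums: 50 50 50 44
Changes between consecutive maximums: 1

Answer: 1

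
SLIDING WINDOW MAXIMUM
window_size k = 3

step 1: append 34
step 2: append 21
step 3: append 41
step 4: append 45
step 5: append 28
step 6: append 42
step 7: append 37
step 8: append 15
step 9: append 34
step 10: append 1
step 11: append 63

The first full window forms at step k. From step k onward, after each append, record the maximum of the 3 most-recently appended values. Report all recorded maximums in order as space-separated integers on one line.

Answer: 41 45 45 45 42 42 37 34 63

Derivation:
step 1: append 34 -> window=[34] (not full yet)
step 2: append 21 -> window=[34, 21] (not full yet)
step 3: append 41 -> window=[34, 21, 41] -> max=41
step 4: append 45 -> window=[21, 41, 45] -> max=45
step 5: append 28 -> window=[41, 45, 28] -> max=45
step 6: append 42 -> window=[45, 28, 42] -> max=45
step 7: append 37 -> window=[28, 42, 37] -> max=42
step 8: append 15 -> window=[42, 37, 15] -> max=42
step 9: append 34 -> window=[37, 15, 34] -> max=37
step 10: append 1 -> window=[15, 34, 1] -> max=34
step 11: append 63 -> window=[34, 1, 63] -> max=63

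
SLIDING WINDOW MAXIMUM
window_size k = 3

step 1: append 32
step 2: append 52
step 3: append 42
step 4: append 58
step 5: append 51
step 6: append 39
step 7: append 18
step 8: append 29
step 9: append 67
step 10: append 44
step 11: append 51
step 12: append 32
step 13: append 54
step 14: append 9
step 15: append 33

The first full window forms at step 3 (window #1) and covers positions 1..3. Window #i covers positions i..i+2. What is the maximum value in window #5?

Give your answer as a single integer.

Answer: 51

Derivation:
step 1: append 32 -> window=[32] (not full yet)
step 2: append 52 -> window=[32, 52] (not full yet)
step 3: append 42 -> window=[32, 52, 42] -> max=52
step 4: append 58 -> window=[52, 42, 58] -> max=58
step 5: append 51 -> window=[42, 58, 51] -> max=58
step 6: append 39 -> window=[58, 51, 39] -> max=58
step 7: append 18 -> window=[51, 39, 18] -> max=51
Window #5 max = 51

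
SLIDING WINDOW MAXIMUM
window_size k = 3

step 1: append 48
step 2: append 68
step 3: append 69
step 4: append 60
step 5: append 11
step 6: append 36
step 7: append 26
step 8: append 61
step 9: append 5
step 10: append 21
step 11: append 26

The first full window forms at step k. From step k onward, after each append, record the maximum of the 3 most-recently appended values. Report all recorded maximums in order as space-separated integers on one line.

Answer: 69 69 69 60 36 61 61 61 26

Derivation:
step 1: append 48 -> window=[48] (not full yet)
step 2: append 68 -> window=[48, 68] (not full yet)
step 3: append 69 -> window=[48, 68, 69] -> max=69
step 4: append 60 -> window=[68, 69, 60] -> max=69
step 5: append 11 -> window=[69, 60, 11] -> max=69
step 6: append 36 -> window=[60, 11, 36] -> max=60
step 7: append 26 -> window=[11, 36, 26] -> max=36
step 8: append 61 -> window=[36, 26, 61] -> max=61
step 9: append 5 -> window=[26, 61, 5] -> max=61
step 10: append 21 -> window=[61, 5, 21] -> max=61
step 11: append 26 -> window=[5, 21, 26] -> max=26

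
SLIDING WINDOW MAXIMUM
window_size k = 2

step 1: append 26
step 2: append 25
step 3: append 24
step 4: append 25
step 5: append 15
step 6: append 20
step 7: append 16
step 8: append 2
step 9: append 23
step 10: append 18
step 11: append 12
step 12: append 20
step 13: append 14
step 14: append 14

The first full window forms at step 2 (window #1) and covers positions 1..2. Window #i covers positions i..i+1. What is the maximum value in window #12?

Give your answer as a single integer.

step 1: append 26 -> window=[26] (not full yet)
step 2: append 25 -> window=[26, 25] -> max=26
step 3: append 24 -> window=[25, 24] -> max=25
step 4: append 25 -> window=[24, 25] -> max=25
step 5: append 15 -> window=[25, 15] -> max=25
step 6: append 20 -> window=[15, 20] -> max=20
step 7: append 16 -> window=[20, 16] -> max=20
step 8: append 2 -> window=[16, 2] -> max=16
step 9: append 23 -> window=[2, 23] -> max=23
step 10: append 18 -> window=[23, 18] -> max=23
step 11: append 12 -> window=[18, 12] -> max=18
step 12: append 20 -> window=[12, 20] -> max=20
step 13: append 14 -> window=[20, 14] -> max=20
Window #12 max = 20

Answer: 20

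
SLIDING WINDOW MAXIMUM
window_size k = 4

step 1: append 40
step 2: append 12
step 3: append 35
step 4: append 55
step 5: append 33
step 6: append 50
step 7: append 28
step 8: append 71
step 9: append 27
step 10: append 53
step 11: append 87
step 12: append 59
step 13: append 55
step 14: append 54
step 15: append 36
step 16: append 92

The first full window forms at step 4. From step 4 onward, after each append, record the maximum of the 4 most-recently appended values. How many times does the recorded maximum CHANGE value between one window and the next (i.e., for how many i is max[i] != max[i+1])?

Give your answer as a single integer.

Answer: 4

Derivation:
step 1: append 40 -> window=[40] (not full yet)
step 2: append 12 -> window=[40, 12] (not full yet)
step 3: append 35 -> window=[40, 12, 35] (not full yet)
step 4: append 55 -> window=[40, 12, 35, 55] -> max=55
step 5: append 33 -> window=[12, 35, 55, 33] -> max=55
step 6: append 50 -> window=[35, 55, 33, 50] -> max=55
step 7: append 28 -> window=[55, 33, 50, 28] -> max=55
step 8: append 71 -> window=[33, 50, 28, 71] -> max=71
step 9: append 27 -> window=[50, 28, 71, 27] -> max=71
step 10: append 53 -> window=[28, 71, 27, 53] -> max=71
step 11: append 87 -> window=[71, 27, 53, 87] -> max=87
step 12: append 59 -> window=[27, 53, 87, 59] -> max=87
step 13: append 55 -> window=[53, 87, 59, 55] -> max=87
step 14: append 54 -> window=[87, 59, 55, 54] -> max=87
step 15: append 36 -> window=[59, 55, 54, 36] -> max=59
step 16: append 92 -> window=[55, 54, 36, 92] -> max=92
Recorded maximums: 55 55 55 55 71 71 71 87 87 87 87 59 92
Changes between consecutive maximums: 4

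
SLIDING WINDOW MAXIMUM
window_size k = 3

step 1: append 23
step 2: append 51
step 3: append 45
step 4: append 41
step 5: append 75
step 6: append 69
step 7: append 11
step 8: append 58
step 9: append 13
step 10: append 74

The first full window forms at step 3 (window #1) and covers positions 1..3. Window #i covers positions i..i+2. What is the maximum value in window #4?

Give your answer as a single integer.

step 1: append 23 -> window=[23] (not full yet)
step 2: append 51 -> window=[23, 51] (not full yet)
step 3: append 45 -> window=[23, 51, 45] -> max=51
step 4: append 41 -> window=[51, 45, 41] -> max=51
step 5: append 75 -> window=[45, 41, 75] -> max=75
step 6: append 69 -> window=[41, 75, 69] -> max=75
Window #4 max = 75

Answer: 75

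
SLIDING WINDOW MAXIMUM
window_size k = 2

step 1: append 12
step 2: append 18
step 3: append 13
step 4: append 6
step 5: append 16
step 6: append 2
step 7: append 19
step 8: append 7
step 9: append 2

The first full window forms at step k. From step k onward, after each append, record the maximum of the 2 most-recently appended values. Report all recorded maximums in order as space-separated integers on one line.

step 1: append 12 -> window=[12] (not full yet)
step 2: append 18 -> window=[12, 18] -> max=18
step 3: append 13 -> window=[18, 13] -> max=18
step 4: append 6 -> window=[13, 6] -> max=13
step 5: append 16 -> window=[6, 16] -> max=16
step 6: append 2 -> window=[16, 2] -> max=16
step 7: append 19 -> window=[2, 19] -> max=19
step 8: append 7 -> window=[19, 7] -> max=19
step 9: append 2 -> window=[7, 2] -> max=7

Answer: 18 18 13 16 16 19 19 7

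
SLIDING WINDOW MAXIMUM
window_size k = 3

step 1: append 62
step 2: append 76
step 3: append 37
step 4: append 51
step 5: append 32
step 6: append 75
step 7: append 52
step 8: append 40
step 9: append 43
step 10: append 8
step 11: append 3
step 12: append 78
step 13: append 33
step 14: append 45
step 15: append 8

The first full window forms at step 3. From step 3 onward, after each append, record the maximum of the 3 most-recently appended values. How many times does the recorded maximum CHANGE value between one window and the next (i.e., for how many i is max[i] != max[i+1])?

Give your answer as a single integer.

Answer: 6

Derivation:
step 1: append 62 -> window=[62] (not full yet)
step 2: append 76 -> window=[62, 76] (not full yet)
step 3: append 37 -> window=[62, 76, 37] -> max=76
step 4: append 51 -> window=[76, 37, 51] -> max=76
step 5: append 32 -> window=[37, 51, 32] -> max=51
step 6: append 75 -> window=[51, 32, 75] -> max=75
step 7: append 52 -> window=[32, 75, 52] -> max=75
step 8: append 40 -> window=[75, 52, 40] -> max=75
step 9: append 43 -> window=[52, 40, 43] -> max=52
step 10: append 8 -> window=[40, 43, 8] -> max=43
step 11: append 3 -> window=[43, 8, 3] -> max=43
step 12: append 78 -> window=[8, 3, 78] -> max=78
step 13: append 33 -> window=[3, 78, 33] -> max=78
step 14: append 45 -> window=[78, 33, 45] -> max=78
step 15: append 8 -> window=[33, 45, 8] -> max=45
Recorded maximums: 76 76 51 75 75 75 52 43 43 78 78 78 45
Changes between consecutive maximums: 6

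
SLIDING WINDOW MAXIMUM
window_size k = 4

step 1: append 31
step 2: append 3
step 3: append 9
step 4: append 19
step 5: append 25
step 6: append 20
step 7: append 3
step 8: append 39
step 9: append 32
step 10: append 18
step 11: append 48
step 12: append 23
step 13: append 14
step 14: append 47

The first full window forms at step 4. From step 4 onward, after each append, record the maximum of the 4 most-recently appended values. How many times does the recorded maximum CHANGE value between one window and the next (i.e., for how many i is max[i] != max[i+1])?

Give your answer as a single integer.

step 1: append 31 -> window=[31] (not full yet)
step 2: append 3 -> window=[31, 3] (not full yet)
step 3: append 9 -> window=[31, 3, 9] (not full yet)
step 4: append 19 -> window=[31, 3, 9, 19] -> max=31
step 5: append 25 -> window=[3, 9, 19, 25] -> max=25
step 6: append 20 -> window=[9, 19, 25, 20] -> max=25
step 7: append 3 -> window=[19, 25, 20, 3] -> max=25
step 8: append 39 -> window=[25, 20, 3, 39] -> max=39
step 9: append 32 -> window=[20, 3, 39, 32] -> max=39
step 10: append 18 -> window=[3, 39, 32, 18] -> max=39
step 11: append 48 -> window=[39, 32, 18, 48] -> max=48
step 12: append 23 -> window=[32, 18, 48, 23] -> max=48
step 13: append 14 -> window=[18, 48, 23, 14] -> max=48
step 14: append 47 -> window=[48, 23, 14, 47] -> max=48
Recorded maximums: 31 25 25 25 39 39 39 48 48 48 48
Changes between consecutive maximums: 3

Answer: 3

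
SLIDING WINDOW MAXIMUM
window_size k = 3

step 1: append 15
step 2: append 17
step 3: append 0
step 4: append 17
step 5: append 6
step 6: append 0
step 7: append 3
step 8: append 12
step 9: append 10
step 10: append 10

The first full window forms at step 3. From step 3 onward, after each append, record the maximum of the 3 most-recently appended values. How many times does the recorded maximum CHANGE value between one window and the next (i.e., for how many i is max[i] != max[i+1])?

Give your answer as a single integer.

step 1: append 15 -> window=[15] (not full yet)
step 2: append 17 -> window=[15, 17] (not full yet)
step 3: append 0 -> window=[15, 17, 0] -> max=17
step 4: append 17 -> window=[17, 0, 17] -> max=17
step 5: append 6 -> window=[0, 17, 6] -> max=17
step 6: append 0 -> window=[17, 6, 0] -> max=17
step 7: append 3 -> window=[6, 0, 3] -> max=6
step 8: append 12 -> window=[0, 3, 12] -> max=12
step 9: append 10 -> window=[3, 12, 10] -> max=12
step 10: append 10 -> window=[12, 10, 10] -> max=12
Recorded maximums: 17 17 17 17 6 12 12 12
Changes between consecutive maximums: 2

Answer: 2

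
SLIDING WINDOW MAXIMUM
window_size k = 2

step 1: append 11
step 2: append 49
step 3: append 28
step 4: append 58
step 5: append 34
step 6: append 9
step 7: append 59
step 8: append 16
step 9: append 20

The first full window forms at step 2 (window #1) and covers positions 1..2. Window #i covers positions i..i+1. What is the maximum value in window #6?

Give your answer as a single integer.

step 1: append 11 -> window=[11] (not full yet)
step 2: append 49 -> window=[11, 49] -> max=49
step 3: append 28 -> window=[49, 28] -> max=49
step 4: append 58 -> window=[28, 58] -> max=58
step 5: append 34 -> window=[58, 34] -> max=58
step 6: append 9 -> window=[34, 9] -> max=34
step 7: append 59 -> window=[9, 59] -> max=59
Window #6 max = 59

Answer: 59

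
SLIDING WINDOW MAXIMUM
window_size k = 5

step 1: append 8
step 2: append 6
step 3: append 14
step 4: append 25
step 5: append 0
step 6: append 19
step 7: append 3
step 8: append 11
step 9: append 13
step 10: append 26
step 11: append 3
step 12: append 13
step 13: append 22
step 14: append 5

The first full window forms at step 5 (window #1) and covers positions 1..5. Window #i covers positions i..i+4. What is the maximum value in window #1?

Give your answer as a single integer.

step 1: append 8 -> window=[8] (not full yet)
step 2: append 6 -> window=[8, 6] (not full yet)
step 3: append 14 -> window=[8, 6, 14] (not full yet)
step 4: append 25 -> window=[8, 6, 14, 25] (not full yet)
step 5: append 0 -> window=[8, 6, 14, 25, 0] -> max=25
Window #1 max = 25

Answer: 25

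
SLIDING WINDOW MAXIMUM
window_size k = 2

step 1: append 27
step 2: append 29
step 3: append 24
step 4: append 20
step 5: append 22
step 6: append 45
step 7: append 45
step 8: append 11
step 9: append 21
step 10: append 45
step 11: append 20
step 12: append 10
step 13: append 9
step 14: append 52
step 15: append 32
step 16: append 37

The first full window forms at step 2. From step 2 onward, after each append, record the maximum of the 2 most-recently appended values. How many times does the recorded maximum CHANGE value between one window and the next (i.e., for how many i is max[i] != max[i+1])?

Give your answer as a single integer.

Answer: 9

Derivation:
step 1: append 27 -> window=[27] (not full yet)
step 2: append 29 -> window=[27, 29] -> max=29
step 3: append 24 -> window=[29, 24] -> max=29
step 4: append 20 -> window=[24, 20] -> max=24
step 5: append 22 -> window=[20, 22] -> max=22
step 6: append 45 -> window=[22, 45] -> max=45
step 7: append 45 -> window=[45, 45] -> max=45
step 8: append 11 -> window=[45, 11] -> max=45
step 9: append 21 -> window=[11, 21] -> max=21
step 10: append 45 -> window=[21, 45] -> max=45
step 11: append 20 -> window=[45, 20] -> max=45
step 12: append 10 -> window=[20, 10] -> max=20
step 13: append 9 -> window=[10, 9] -> max=10
step 14: append 52 -> window=[9, 52] -> max=52
step 15: append 32 -> window=[52, 32] -> max=52
step 16: append 37 -> window=[32, 37] -> max=37
Recorded maximums: 29 29 24 22 45 45 45 21 45 45 20 10 52 52 37
Changes between consecutive maximums: 9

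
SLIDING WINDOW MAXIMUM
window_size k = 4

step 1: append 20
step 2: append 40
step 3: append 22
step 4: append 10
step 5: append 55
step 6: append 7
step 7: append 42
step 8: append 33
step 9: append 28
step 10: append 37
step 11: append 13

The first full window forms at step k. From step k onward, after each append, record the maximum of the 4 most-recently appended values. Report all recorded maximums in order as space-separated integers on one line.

Answer: 40 55 55 55 55 42 42 37

Derivation:
step 1: append 20 -> window=[20] (not full yet)
step 2: append 40 -> window=[20, 40] (not full yet)
step 3: append 22 -> window=[20, 40, 22] (not full yet)
step 4: append 10 -> window=[20, 40, 22, 10] -> max=40
step 5: append 55 -> window=[40, 22, 10, 55] -> max=55
step 6: append 7 -> window=[22, 10, 55, 7] -> max=55
step 7: append 42 -> window=[10, 55, 7, 42] -> max=55
step 8: append 33 -> window=[55, 7, 42, 33] -> max=55
step 9: append 28 -> window=[7, 42, 33, 28] -> max=42
step 10: append 37 -> window=[42, 33, 28, 37] -> max=42
step 11: append 13 -> window=[33, 28, 37, 13] -> max=37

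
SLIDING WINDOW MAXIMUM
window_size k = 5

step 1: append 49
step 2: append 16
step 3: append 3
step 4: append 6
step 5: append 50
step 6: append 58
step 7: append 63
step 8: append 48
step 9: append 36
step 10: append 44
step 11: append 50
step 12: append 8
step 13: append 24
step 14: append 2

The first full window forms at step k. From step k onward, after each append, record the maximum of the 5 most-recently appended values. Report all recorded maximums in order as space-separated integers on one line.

Answer: 50 58 63 63 63 63 63 50 50 50

Derivation:
step 1: append 49 -> window=[49] (not full yet)
step 2: append 16 -> window=[49, 16] (not full yet)
step 3: append 3 -> window=[49, 16, 3] (not full yet)
step 4: append 6 -> window=[49, 16, 3, 6] (not full yet)
step 5: append 50 -> window=[49, 16, 3, 6, 50] -> max=50
step 6: append 58 -> window=[16, 3, 6, 50, 58] -> max=58
step 7: append 63 -> window=[3, 6, 50, 58, 63] -> max=63
step 8: append 48 -> window=[6, 50, 58, 63, 48] -> max=63
step 9: append 36 -> window=[50, 58, 63, 48, 36] -> max=63
step 10: append 44 -> window=[58, 63, 48, 36, 44] -> max=63
step 11: append 50 -> window=[63, 48, 36, 44, 50] -> max=63
step 12: append 8 -> window=[48, 36, 44, 50, 8] -> max=50
step 13: append 24 -> window=[36, 44, 50, 8, 24] -> max=50
step 14: append 2 -> window=[44, 50, 8, 24, 2] -> max=50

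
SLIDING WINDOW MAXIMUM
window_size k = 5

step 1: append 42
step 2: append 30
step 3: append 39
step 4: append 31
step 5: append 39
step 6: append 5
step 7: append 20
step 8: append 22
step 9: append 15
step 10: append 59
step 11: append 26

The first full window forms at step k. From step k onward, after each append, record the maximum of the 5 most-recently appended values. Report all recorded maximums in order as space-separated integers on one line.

Answer: 42 39 39 39 39 59 59

Derivation:
step 1: append 42 -> window=[42] (not full yet)
step 2: append 30 -> window=[42, 30] (not full yet)
step 3: append 39 -> window=[42, 30, 39] (not full yet)
step 4: append 31 -> window=[42, 30, 39, 31] (not full yet)
step 5: append 39 -> window=[42, 30, 39, 31, 39] -> max=42
step 6: append 5 -> window=[30, 39, 31, 39, 5] -> max=39
step 7: append 20 -> window=[39, 31, 39, 5, 20] -> max=39
step 8: append 22 -> window=[31, 39, 5, 20, 22] -> max=39
step 9: append 15 -> window=[39, 5, 20, 22, 15] -> max=39
step 10: append 59 -> window=[5, 20, 22, 15, 59] -> max=59
step 11: append 26 -> window=[20, 22, 15, 59, 26] -> max=59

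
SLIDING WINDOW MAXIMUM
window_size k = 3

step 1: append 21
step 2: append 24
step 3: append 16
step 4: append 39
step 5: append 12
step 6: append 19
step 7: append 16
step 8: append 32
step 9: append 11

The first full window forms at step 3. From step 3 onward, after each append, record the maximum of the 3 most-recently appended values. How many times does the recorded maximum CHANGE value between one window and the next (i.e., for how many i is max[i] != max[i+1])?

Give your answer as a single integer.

Answer: 3

Derivation:
step 1: append 21 -> window=[21] (not full yet)
step 2: append 24 -> window=[21, 24] (not full yet)
step 3: append 16 -> window=[21, 24, 16] -> max=24
step 4: append 39 -> window=[24, 16, 39] -> max=39
step 5: append 12 -> window=[16, 39, 12] -> max=39
step 6: append 19 -> window=[39, 12, 19] -> max=39
step 7: append 16 -> window=[12, 19, 16] -> max=19
step 8: append 32 -> window=[19, 16, 32] -> max=32
step 9: append 11 -> window=[16, 32, 11] -> max=32
Recorded maximums: 24 39 39 39 19 32 32
Changes between consecutive maximums: 3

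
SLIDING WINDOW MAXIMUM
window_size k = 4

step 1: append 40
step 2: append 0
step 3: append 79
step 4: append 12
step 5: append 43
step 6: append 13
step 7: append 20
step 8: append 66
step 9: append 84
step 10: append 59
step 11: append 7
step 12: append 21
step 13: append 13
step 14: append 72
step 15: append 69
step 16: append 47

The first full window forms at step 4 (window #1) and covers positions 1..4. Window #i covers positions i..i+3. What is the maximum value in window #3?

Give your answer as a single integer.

step 1: append 40 -> window=[40] (not full yet)
step 2: append 0 -> window=[40, 0] (not full yet)
step 3: append 79 -> window=[40, 0, 79] (not full yet)
step 4: append 12 -> window=[40, 0, 79, 12] -> max=79
step 5: append 43 -> window=[0, 79, 12, 43] -> max=79
step 6: append 13 -> window=[79, 12, 43, 13] -> max=79
Window #3 max = 79

Answer: 79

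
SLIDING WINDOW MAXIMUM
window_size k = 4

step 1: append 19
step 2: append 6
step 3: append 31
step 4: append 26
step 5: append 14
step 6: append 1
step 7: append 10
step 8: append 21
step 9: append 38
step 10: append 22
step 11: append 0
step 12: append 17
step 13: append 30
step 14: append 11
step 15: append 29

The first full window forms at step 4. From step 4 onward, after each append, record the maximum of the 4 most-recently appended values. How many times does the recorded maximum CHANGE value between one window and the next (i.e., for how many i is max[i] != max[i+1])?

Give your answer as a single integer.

Answer: 4

Derivation:
step 1: append 19 -> window=[19] (not full yet)
step 2: append 6 -> window=[19, 6] (not full yet)
step 3: append 31 -> window=[19, 6, 31] (not full yet)
step 4: append 26 -> window=[19, 6, 31, 26] -> max=31
step 5: append 14 -> window=[6, 31, 26, 14] -> max=31
step 6: append 1 -> window=[31, 26, 14, 1] -> max=31
step 7: append 10 -> window=[26, 14, 1, 10] -> max=26
step 8: append 21 -> window=[14, 1, 10, 21] -> max=21
step 9: append 38 -> window=[1, 10, 21, 38] -> max=38
step 10: append 22 -> window=[10, 21, 38, 22] -> max=38
step 11: append 0 -> window=[21, 38, 22, 0] -> max=38
step 12: append 17 -> window=[38, 22, 0, 17] -> max=38
step 13: append 30 -> window=[22, 0, 17, 30] -> max=30
step 14: append 11 -> window=[0, 17, 30, 11] -> max=30
step 15: append 29 -> window=[17, 30, 11, 29] -> max=30
Recorded maximums: 31 31 31 26 21 38 38 38 38 30 30 30
Changes between consecutive maximums: 4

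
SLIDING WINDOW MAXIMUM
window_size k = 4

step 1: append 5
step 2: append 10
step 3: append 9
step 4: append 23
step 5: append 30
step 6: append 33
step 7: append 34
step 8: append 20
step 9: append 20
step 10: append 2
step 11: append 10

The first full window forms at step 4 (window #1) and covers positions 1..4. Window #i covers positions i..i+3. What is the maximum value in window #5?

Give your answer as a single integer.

step 1: append 5 -> window=[5] (not full yet)
step 2: append 10 -> window=[5, 10] (not full yet)
step 3: append 9 -> window=[5, 10, 9] (not full yet)
step 4: append 23 -> window=[5, 10, 9, 23] -> max=23
step 5: append 30 -> window=[10, 9, 23, 30] -> max=30
step 6: append 33 -> window=[9, 23, 30, 33] -> max=33
step 7: append 34 -> window=[23, 30, 33, 34] -> max=34
step 8: append 20 -> window=[30, 33, 34, 20] -> max=34
Window #5 max = 34

Answer: 34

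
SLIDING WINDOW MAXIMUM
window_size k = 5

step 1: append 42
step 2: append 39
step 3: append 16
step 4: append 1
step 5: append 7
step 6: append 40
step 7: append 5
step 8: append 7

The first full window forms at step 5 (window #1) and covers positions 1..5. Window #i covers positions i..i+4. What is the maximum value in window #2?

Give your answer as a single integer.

Answer: 40

Derivation:
step 1: append 42 -> window=[42] (not full yet)
step 2: append 39 -> window=[42, 39] (not full yet)
step 3: append 16 -> window=[42, 39, 16] (not full yet)
step 4: append 1 -> window=[42, 39, 16, 1] (not full yet)
step 5: append 7 -> window=[42, 39, 16, 1, 7] -> max=42
step 6: append 40 -> window=[39, 16, 1, 7, 40] -> max=40
Window #2 max = 40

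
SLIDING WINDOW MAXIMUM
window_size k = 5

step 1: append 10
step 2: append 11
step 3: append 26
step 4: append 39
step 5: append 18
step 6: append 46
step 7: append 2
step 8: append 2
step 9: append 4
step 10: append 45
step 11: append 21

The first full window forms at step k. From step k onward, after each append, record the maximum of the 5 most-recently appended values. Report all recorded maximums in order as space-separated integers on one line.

Answer: 39 46 46 46 46 46 45

Derivation:
step 1: append 10 -> window=[10] (not full yet)
step 2: append 11 -> window=[10, 11] (not full yet)
step 3: append 26 -> window=[10, 11, 26] (not full yet)
step 4: append 39 -> window=[10, 11, 26, 39] (not full yet)
step 5: append 18 -> window=[10, 11, 26, 39, 18] -> max=39
step 6: append 46 -> window=[11, 26, 39, 18, 46] -> max=46
step 7: append 2 -> window=[26, 39, 18, 46, 2] -> max=46
step 8: append 2 -> window=[39, 18, 46, 2, 2] -> max=46
step 9: append 4 -> window=[18, 46, 2, 2, 4] -> max=46
step 10: append 45 -> window=[46, 2, 2, 4, 45] -> max=46
step 11: append 21 -> window=[2, 2, 4, 45, 21] -> max=45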